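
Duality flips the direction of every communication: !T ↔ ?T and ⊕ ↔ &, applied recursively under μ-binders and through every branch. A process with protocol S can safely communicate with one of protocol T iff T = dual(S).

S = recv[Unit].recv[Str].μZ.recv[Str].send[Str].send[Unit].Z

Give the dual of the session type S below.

recv[Unit] → send[Unit]
  recv[Str] → send[Str]
    μZ → μZ  (rec unchanged)
      recv[Str] → send[Str]
        send[Str] → recv[Str]
          send[Unit] → recv[Unit]
            dual(Z) = Z

send[Unit].send[Str].μZ.send[Str].recv[Str].recv[Unit].Z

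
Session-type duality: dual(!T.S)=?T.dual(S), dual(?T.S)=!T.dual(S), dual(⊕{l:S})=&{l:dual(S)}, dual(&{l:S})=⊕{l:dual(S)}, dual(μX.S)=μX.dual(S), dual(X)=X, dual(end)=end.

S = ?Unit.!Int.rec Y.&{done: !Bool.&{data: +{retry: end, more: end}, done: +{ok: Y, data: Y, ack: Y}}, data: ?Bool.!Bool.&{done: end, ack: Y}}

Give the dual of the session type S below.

!Unit.?Int.rec Y.+{done: ?Bool.+{data: &{retry: end, more: end}, done: &{ok: Y, data: Y, ack: Y}}, data: !Bool.?Bool.+{done: end, ack: Y}}

?Unit = !Unit
  !Int = ?Int
    rec Y = rec Y  (μ self-dual)
      &{done,data} = +{done,data}  (external→internal)
        • done:
          !Bool = ?Bool
            &{data,done} = +{data,done}  (external→internal)
              • data:
                +{retry,more} = &{retry,more}  (⊕→&)
                  • retry:
                    end self-dual
                  • more:
                    end self-dual
              • done:
                +{ok,data,ack} = &{ok,data,ack}  (⊕→&)
                  • ok:
                    Y self-dual
                  • data:
                    Y self-dual
                  • ack:
                    Y self-dual
        • data:
          ?Bool = !Bool
            !Bool = ?Bool
              &{done,ack} = +{done,ack}  (external→internal)
                • done:
                  end self-dual
                • ack:
                  Y self-dual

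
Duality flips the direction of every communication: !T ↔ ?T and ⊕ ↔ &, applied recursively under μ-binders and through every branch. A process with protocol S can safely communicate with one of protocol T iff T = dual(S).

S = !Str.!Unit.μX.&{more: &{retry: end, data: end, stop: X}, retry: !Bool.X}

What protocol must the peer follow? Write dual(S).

!Str → ?Str
  !Unit → ?Unit
    μX → μX  (μ self-dual)
      &{more,retry} → ⊕{more,retry}  (external→internal)
        • more:
          &{retry,data,stop} → ⊕{retry,data,stop}  (external→internal)
            • retry:
              end ↦ end
            • data:
              end ↦ end
            • stop:
              X ↦ X
        • retry:
          !Bool → ?Bool
            X ↦ X

?Str.?Unit.μX.⊕{more: ⊕{retry: end, data: end, stop: X}, retry: ?Bool.X}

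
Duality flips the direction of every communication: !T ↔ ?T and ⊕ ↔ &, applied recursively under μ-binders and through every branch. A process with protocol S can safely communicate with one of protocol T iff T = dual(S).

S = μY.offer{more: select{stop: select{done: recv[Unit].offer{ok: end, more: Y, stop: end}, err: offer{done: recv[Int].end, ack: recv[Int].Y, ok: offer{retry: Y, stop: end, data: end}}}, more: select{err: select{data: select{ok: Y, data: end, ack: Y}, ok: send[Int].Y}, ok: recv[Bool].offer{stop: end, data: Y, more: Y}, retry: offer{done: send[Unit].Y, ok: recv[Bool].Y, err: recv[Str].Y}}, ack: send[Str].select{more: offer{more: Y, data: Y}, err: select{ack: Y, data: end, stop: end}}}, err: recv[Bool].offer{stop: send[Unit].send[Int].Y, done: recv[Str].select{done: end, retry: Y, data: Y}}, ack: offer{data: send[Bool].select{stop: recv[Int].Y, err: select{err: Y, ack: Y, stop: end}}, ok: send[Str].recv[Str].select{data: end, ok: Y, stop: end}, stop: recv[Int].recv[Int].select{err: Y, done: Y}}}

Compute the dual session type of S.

μY ↦ μY  (rec unchanged)
  offer{more,err,ack} ↦ select{more,err,ack}  (offer→select)
    [more]
      select{stop,more,ack} ↦ offer{stop,more,ack}  (select→offer)
        [stop]
          select{done,err} ↦ offer{done,err}  (select→offer)
            [done]
              recv[Unit] ↦ send[Unit]
                offer{ok,more,stop} ↦ select{ok,more,stop}  (offer→select)
                  [ok]
                    end self-dual
                  [more]
                    Y self-dual
                  [stop]
                    end self-dual
            [err]
              offer{done,ack,ok} ↦ select{done,ack,ok}  (offer→select)
                [done]
                  recv[Int] ↦ send[Int]
                    end self-dual
                [ack]
                  recv[Int] ↦ send[Int]
                    Y self-dual
                [ok]
                  offer{retry,stop,data} ↦ select{retry,stop,data}  (offer→select)
                    [retry]
                      Y self-dual
                    [stop]
                      end self-dual
                    [data]
                      end self-dual
        [more]
          select{err,ok,retry} ↦ offer{err,ok,retry}  (select→offer)
            [err]
              select{data,ok} ↦ offer{data,ok}  (select→offer)
                [data]
                  select{ok,data,ack} ↦ offer{ok,data,ack}  (select→offer)
                    [ok]
                      Y self-dual
                    [data]
                      end self-dual
                    [ack]
                      Y self-dual
                [ok]
                  send[Int] ↦ recv[Int]
                    Y self-dual
            [ok]
              recv[Bool] ↦ send[Bool]
                offer{stop,data,more} ↦ select{stop,data,more}  (offer→select)
                  [stop]
                    end self-dual
                  [data]
                    Y self-dual
                  [more]
                    Y self-dual
            [retry]
              offer{done,ok,err} ↦ select{done,ok,err}  (offer→select)
                [done]
                  send[Unit] ↦ recv[Unit]
                    Y self-dual
                [ok]
                  recv[Bool] ↦ send[Bool]
                    Y self-dual
                [err]
                  recv[Str] ↦ send[Str]
                    Y self-dual
        [ack]
          send[Str] ↦ recv[Str]
            select{more,err} ↦ offer{more,err}  (select→offer)
              [more]
                offer{more,data} ↦ select{more,data}  (offer→select)
                  [more]
                    Y self-dual
                  [data]
                    Y self-dual
              [err]
                select{ack,data,stop} ↦ offer{ack,data,stop}  (select→offer)
                  [ack]
                    Y self-dual
                  [data]
                    end self-dual
                  [stop]
                    end self-dual
    [err]
      recv[Bool] ↦ send[Bool]
        offer{stop,done} ↦ select{stop,done}  (offer→select)
          [stop]
            send[Unit] ↦ recv[Unit]
              send[Int] ↦ recv[Int]
                Y self-dual
          [done]
            recv[Str] ↦ send[Str]
              select{done,retry,data} ↦ offer{done,retry,data}  (select→offer)
                [done]
                  end self-dual
                [retry]
                  Y self-dual
                [data]
                  Y self-dual
    [ack]
      offer{data,ok,stop} ↦ select{data,ok,stop}  (offer→select)
        [data]
          send[Bool] ↦ recv[Bool]
            select{stop,err} ↦ offer{stop,err}  (select→offer)
              [stop]
                recv[Int] ↦ send[Int]
                  Y self-dual
              [err]
                select{err,ack,stop} ↦ offer{err,ack,stop}  (select→offer)
                  [err]
                    Y self-dual
                  [ack]
                    Y self-dual
                  [stop]
                    end self-dual
        [ok]
          send[Str] ↦ recv[Str]
            recv[Str] ↦ send[Str]
              select{data,ok,stop} ↦ offer{data,ok,stop}  (select→offer)
                [data]
                  end self-dual
                [ok]
                  Y self-dual
                [stop]
                  end self-dual
        [stop]
          recv[Int] ↦ send[Int]
            recv[Int] ↦ send[Int]
              select{err,done} ↦ offer{err,done}  (select→offer)
                [err]
                  Y self-dual
                [done]
                  Y self-dual

μY.select{more: offer{stop: offer{done: send[Unit].select{ok: end, more: Y, stop: end}, err: select{done: send[Int].end, ack: send[Int].Y, ok: select{retry: Y, stop: end, data: end}}}, more: offer{err: offer{data: offer{ok: Y, data: end, ack: Y}, ok: recv[Int].Y}, ok: send[Bool].select{stop: end, data: Y, more: Y}, retry: select{done: recv[Unit].Y, ok: send[Bool].Y, err: send[Str].Y}}, ack: recv[Str].offer{more: select{more: Y, data: Y}, err: offer{ack: Y, data: end, stop: end}}}, err: send[Bool].select{stop: recv[Unit].recv[Int].Y, done: send[Str].offer{done: end, retry: Y, data: Y}}, ack: select{data: recv[Bool].offer{stop: send[Int].Y, err: offer{err: Y, ack: Y, stop: end}}, ok: recv[Str].send[Str].offer{data: end, ok: Y, stop: end}, stop: send[Int].send[Int].offer{err: Y, done: Y}}}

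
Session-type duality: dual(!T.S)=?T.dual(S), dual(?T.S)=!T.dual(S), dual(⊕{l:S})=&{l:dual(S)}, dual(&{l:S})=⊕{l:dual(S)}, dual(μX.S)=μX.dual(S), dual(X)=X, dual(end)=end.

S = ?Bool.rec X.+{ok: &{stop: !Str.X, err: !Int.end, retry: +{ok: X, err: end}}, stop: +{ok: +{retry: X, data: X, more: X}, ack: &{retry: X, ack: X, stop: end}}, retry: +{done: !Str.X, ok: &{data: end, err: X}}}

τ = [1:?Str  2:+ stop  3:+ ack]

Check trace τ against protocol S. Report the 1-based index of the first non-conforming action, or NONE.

1

[1] got ?Str, protocol expects ?Bool  ✗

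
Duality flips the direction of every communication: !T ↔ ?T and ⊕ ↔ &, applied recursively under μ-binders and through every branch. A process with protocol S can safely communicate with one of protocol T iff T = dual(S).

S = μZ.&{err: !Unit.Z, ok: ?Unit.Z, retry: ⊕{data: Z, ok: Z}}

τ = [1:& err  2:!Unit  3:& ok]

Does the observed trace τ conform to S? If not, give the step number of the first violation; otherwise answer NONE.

NONE

[1] & err  ✓  residual = !Unit.μZ.…
[2] !Unit  ✓  residual = μZ.…
[3] & ok  ✓  residual = ?Unit.μZ.…
all 3 steps conform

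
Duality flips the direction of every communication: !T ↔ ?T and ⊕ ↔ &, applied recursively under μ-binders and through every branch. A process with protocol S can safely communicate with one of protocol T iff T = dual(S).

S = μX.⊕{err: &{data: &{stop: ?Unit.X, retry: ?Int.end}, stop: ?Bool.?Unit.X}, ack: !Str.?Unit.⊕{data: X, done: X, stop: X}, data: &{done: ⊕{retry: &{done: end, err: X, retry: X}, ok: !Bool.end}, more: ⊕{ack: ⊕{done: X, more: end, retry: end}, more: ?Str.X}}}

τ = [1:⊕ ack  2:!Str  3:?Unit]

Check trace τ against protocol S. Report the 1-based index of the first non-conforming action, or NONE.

NONE

[1] ⊕ ack  ok  now at !Str.?Unit.⊕{data: μX.…, done: μX.…, stop: μX.…}
[2] !Str  ok  now at ?Unit.⊕{data: μX.…, done: μX.…, stop: μX.…}
[3] ?Unit  ok  now at ⊕{data: μX.…, done: μX.…, stop: μX.…}
trace exhausted — no violation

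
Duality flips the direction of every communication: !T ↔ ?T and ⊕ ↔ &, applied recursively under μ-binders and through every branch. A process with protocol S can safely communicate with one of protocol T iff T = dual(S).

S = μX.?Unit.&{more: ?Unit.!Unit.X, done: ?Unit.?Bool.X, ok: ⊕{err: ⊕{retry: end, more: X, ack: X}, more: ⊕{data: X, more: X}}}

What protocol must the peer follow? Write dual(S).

μX.!Unit.⊕{more: !Unit.?Unit.X, done: !Unit.!Bool.X, ok: &{err: &{retry: end, more: X, ack: X}, more: &{data: X, more: X}}}

μX ↦ μX  (rec unchanged)
  ?Unit ↦ !Unit
    &{more,done,ok} ↦ ⊕{more,done,ok}  (offer→select)
      • more:
        ?Unit ↦ !Unit
          !Unit ↦ ?Unit
            X ↦ X
      • done:
        ?Unit ↦ !Unit
          ?Bool ↦ !Bool
            X ↦ X
      • ok:
        ⊕{err,more} ↦ &{err,more}  (⊕→&)
          • err:
            ⊕{retry,more,ack} ↦ &{retry,more,ack}  (⊕→&)
              • retry:
                end ↦ end
              • more:
                X ↦ X
              • ack:
                X ↦ X
          • more:
            ⊕{data,more} ↦ &{data,more}  (⊕→&)
              • data:
                X ↦ X
              • more:
                X ↦ X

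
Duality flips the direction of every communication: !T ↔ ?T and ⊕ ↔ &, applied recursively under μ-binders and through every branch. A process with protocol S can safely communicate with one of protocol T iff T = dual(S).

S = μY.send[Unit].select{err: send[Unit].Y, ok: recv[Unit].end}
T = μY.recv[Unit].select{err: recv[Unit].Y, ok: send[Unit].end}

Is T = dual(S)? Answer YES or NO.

μY ‖ μY  ok (μ self-dual)
  send[Unit] ‖ recv[Unit]  ok
    select{err,ok} ‖ select{err,ok}  ✗ choice polarity not flipped — not dual

NO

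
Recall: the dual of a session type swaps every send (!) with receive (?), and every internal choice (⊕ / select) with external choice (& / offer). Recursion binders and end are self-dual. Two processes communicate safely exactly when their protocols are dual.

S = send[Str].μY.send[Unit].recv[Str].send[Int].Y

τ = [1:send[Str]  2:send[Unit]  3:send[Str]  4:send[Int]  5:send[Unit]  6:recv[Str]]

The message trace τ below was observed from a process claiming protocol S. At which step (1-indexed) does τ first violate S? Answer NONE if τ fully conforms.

3

@1 send[Str]  match  state: μY.…
@2 send[Unit]  match  state: recv[Str].send[Int].μY.…
@3 got send[Str], protocol expects recv[Str]  ✗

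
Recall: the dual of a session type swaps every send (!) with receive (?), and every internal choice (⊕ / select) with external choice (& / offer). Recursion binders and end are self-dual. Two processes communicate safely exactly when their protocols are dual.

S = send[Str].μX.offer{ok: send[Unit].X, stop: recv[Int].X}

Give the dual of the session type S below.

recv[Str].μX.select{ok: recv[Unit].X, stop: send[Int].X}

send[Str] → recv[Str]
  μX → μX  (rec unchanged)
    offer{ok,stop} → select{ok,stop}  (offer→select)
      [ok]
        send[Unit] → recv[Unit]
          X self-dual
      [stop]
        recv[Int] → send[Int]
          X self-dual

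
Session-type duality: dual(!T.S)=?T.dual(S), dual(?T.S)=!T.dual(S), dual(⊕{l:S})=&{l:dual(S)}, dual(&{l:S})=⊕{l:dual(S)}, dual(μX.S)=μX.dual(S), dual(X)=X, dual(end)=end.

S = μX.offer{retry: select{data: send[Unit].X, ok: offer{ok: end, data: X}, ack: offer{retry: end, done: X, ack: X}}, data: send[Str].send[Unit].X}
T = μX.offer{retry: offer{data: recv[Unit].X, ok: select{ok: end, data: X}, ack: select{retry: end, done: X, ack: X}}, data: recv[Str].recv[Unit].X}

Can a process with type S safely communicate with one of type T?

NO

μX | μX  ✓ (rec unchanged)
  offer{retry,data} | offer{retry,data}  ✗ choice polarity not flipped — not dual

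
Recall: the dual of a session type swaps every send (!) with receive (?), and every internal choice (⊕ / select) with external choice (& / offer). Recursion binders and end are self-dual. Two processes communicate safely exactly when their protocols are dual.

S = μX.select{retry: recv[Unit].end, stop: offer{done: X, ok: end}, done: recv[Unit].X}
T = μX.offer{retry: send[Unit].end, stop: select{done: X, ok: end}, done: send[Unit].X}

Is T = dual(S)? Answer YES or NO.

YES

μX vs μX  match (binder kept)
  select{retry,stop,done} vs offer{retry,stop,done}  match same labels
    [retry]
      recv[Unit] vs send[Unit]  match
        end vs end  match
    [stop]
      offer{done,ok} vs select{done,ok}  match same labels
        [done]
          X vs X  match
        [ok]
          end vs end  match
    [done]
      recv[Unit] vs send[Unit]  match
        X vs X  match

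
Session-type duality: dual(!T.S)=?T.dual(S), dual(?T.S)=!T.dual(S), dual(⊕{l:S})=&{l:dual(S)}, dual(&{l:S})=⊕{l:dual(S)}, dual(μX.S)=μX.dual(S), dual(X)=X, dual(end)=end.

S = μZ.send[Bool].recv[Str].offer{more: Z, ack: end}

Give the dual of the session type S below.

μZ.recv[Bool].send[Str].select{more: Z, ack: end}

μZ → μZ  (binder kept)
  send[Bool] → recv[Bool]
    recv[Str] → send[Str]
      offer{more,ack} → select{more,ack}  (&→⊕)
        [more]
          Z self-dual
        [ack]
          end self-dual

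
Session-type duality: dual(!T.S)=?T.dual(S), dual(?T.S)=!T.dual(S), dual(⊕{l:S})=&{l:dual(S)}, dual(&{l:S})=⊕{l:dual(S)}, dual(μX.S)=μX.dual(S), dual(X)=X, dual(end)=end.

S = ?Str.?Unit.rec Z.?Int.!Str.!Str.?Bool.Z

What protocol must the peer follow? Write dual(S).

!Str.!Unit.rec Z.!Int.?Str.?Str.!Bool.Z

?Str = !Str
  ?Unit = !Unit
    rec Z = rec Z  (binder kept)
      ?Int = !Int
        !Str = ?Str
          !Str = ?Str
            ?Bool = !Bool
              Z self-dual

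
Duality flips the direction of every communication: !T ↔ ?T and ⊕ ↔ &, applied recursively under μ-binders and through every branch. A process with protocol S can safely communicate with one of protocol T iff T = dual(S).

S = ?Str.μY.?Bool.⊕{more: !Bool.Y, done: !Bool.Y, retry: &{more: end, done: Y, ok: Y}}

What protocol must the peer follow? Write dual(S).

!Str.μY.!Bool.&{more: ?Bool.Y, done: ?Bool.Y, retry: ⊕{more: end, done: Y, ok: Y}}

?Str = !Str
  μY = μY  (binder kept)
    ?Bool = !Bool
      ⊕{more,done,retry} = &{more,done,retry}  (select→offer)
        • more:
          !Bool = ?Bool
            Y self-dual
        • done:
          !Bool = ?Bool
            Y self-dual
        • retry:
          &{more,done,ok} = ⊕{more,done,ok}  (offer→select)
            • more:
              end self-dual
            • done:
              Y self-dual
            • ok:
              Y self-dual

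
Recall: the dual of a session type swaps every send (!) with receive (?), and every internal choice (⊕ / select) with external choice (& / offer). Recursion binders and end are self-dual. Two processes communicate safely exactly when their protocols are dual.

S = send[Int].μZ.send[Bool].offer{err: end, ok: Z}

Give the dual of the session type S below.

send[Int] = recv[Int]
  μZ = μZ  (μ self-dual)
    send[Bool] = recv[Bool]
      offer{err,ok} = select{err,ok}  (external→internal)
        [err]
          dual(end) = end
        [ok]
          dual(Z) = Z

recv[Int].μZ.recv[Bool].select{err: end, ok: Z}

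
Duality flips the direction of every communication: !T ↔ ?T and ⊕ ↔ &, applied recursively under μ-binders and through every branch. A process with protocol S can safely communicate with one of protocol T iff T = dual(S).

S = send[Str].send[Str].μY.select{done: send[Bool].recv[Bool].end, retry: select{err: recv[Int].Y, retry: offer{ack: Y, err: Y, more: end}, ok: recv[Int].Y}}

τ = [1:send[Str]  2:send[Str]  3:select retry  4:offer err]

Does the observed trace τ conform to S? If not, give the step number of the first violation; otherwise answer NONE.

4

step 1: send[Str]  ✓  residual = send[Str].μY.…
step 2: send[Str]  ✓  residual = μY.…
step 3: select retry  ✓  residual = select{err: recv[Int].μY.…, retry: offer{ack: μY.…, err: μY.…, more: end}, ok: recv[Int].μY.…}
step 4: got offer err, protocol expects select err or select retry or select ok  ✗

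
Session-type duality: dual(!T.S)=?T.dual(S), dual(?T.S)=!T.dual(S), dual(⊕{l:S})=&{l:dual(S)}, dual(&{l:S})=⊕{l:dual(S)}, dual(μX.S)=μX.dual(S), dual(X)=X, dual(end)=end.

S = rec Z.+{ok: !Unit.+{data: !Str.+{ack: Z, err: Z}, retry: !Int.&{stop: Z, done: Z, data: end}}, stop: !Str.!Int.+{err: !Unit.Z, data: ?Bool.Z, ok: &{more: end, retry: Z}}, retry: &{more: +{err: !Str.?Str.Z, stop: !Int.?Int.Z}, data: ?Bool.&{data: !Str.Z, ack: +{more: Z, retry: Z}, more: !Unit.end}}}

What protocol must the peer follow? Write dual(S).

rec Z.&{ok: ?Unit.&{data: ?Str.&{ack: Z, err: Z}, retry: ?Int.+{stop: Z, done: Z, data: end}}, stop: ?Str.?Int.&{err: ?Unit.Z, data: !Bool.Z, ok: +{more: end, retry: Z}}, retry: +{more: &{err: ?Str.!Str.Z, stop: ?Int.!Int.Z}, data: !Bool.+{data: ?Str.Z, ack: &{more: Z, retry: Z}, more: ?Unit.end}}}

rec Z → rec Z  (μ self-dual)
  +{ok,stop,retry} → &{ok,stop,retry}  (select→offer)
    [ok]
      !Unit → ?Unit
        +{data,retry} → &{data,retry}  (select→offer)
          [data]
            !Str → ?Str
              +{ack,err} → &{ack,err}  (select→offer)
                [ack]
                  dual(Z) = Z
                [err]
                  dual(Z) = Z
          [retry]
            !Int → ?Int
              &{stop,done,data} → +{stop,done,data}  (&→⊕)
                [stop]
                  dual(Z) = Z
                [done]
                  dual(Z) = Z
                [data]
                  dual(end) = end
    [stop]
      !Str → ?Str
        !Int → ?Int
          +{err,data,ok} → &{err,data,ok}  (select→offer)
            [err]
              !Unit → ?Unit
                dual(Z) = Z
            [data]
              ?Bool → !Bool
                dual(Z) = Z
            [ok]
              &{more,retry} → +{more,retry}  (&→⊕)
                [more]
                  dual(end) = end
                [retry]
                  dual(Z) = Z
    [retry]
      &{more,data} → +{more,data}  (&→⊕)
        [more]
          +{err,stop} → &{err,stop}  (select→offer)
            [err]
              !Str → ?Str
                ?Str → !Str
                  dual(Z) = Z
            [stop]
              !Int → ?Int
                ?Int → !Int
                  dual(Z) = Z
        [data]
          ?Bool → !Bool
            &{data,ack,more} → +{data,ack,more}  (&→⊕)
              [data]
                !Str → ?Str
                  dual(Z) = Z
              [ack]
                +{more,retry} → &{more,retry}  (select→offer)
                  [more]
                    dual(Z) = Z
                  [retry]
                    dual(Z) = Z
              [more]
                !Unit → ?Unit
                  dual(end) = end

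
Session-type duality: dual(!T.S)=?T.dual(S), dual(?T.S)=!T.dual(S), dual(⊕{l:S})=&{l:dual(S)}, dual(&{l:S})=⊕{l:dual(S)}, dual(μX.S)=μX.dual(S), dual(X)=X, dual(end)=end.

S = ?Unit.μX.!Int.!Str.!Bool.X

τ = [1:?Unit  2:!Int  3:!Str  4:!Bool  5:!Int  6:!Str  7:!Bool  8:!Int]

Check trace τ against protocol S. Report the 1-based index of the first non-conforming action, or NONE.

NONE

@1 ?Unit  match  cont: μX.…
@2 !Int  match  cont: !Str.!Bool.μX.…
@3 !Str  match  cont: !Bool.μX.…
@4 !Bool  match  cont: μX.…
@5 !Int  match  cont: !Str.!Bool.μX.…
@6 !Str  match  cont: !Bool.μX.…
@7 !Bool  match  cont: μX.…
@8 !Int  match  cont: !Str.!Bool.μX.…
trace exhausted — no violation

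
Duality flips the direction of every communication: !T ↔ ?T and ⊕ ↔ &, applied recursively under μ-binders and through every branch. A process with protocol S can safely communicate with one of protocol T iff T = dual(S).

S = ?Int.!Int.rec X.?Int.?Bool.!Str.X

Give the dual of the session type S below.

!Int.?Int.rec X.!Int.!Bool.?Str.X

?Int = !Int
  !Int = ?Int
    rec X = rec X  (rec unchanged)
      ?Int = !Int
        ?Bool = !Bool
          !Str = ?Str
            X ↦ X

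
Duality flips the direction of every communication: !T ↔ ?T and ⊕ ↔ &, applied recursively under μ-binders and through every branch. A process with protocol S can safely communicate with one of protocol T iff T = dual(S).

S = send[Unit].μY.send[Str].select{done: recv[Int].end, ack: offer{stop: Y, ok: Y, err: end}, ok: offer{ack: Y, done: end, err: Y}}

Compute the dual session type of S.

recv[Unit].μY.recv[Str].offer{done: send[Int].end, ack: select{stop: Y, ok: Y, err: end}, ok: select{ack: Y, done: end, err: Y}}

send[Unit] = recv[Unit]
  μY = μY  (rec unchanged)
    send[Str] = recv[Str]
      select{done,ack,ok} = offer{done,ack,ok}  (⊕→&)
        • done:
          recv[Int] = send[Int]
            end ↦ end
        • ack:
          offer{stop,ok,err} = select{stop,ok,err}  (external→internal)
            • stop:
              Y ↦ Y
            • ok:
              Y ↦ Y
            • err:
              end ↦ end
        • ok:
          offer{ack,done,err} = select{ack,done,err}  (external→internal)
            • ack:
              Y ↦ Y
            • done:
              end ↦ end
            • err:
              Y ↦ Y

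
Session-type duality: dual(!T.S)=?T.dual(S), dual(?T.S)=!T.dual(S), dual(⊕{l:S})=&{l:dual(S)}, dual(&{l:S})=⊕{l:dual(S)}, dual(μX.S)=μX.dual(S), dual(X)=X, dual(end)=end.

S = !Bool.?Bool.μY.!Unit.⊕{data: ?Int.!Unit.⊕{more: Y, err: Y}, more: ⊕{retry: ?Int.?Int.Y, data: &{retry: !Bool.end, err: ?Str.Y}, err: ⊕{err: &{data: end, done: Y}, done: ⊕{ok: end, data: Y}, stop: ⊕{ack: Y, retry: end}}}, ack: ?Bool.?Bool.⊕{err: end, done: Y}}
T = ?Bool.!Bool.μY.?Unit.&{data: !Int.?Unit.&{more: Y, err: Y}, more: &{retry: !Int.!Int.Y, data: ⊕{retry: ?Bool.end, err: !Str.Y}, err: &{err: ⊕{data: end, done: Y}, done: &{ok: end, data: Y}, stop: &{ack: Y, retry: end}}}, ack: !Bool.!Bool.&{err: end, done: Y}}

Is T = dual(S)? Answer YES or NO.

!Bool | ?Bool  ok
  ?Bool | !Bool  ok
    μY | μY  ok (rec unchanged)
      !Unit | ?Unit  ok
        ⊕{data,more,ack} | &{data,more,ack}  ok same labels
          [data]
            ?Int | !Int  ok
              !Unit | ?Unit  ok
                ⊕{more,err} | &{more,err}  ok same labels
                  [more]
                    Y | Y  ok
                  [err]
                    Y | Y  ok
          [more]
            ⊕{retry,data,err} | &{retry,data,err}  ok same labels
              [retry]
                ?Int | !Int  ok
                  ?Int | !Int  ok
                    Y | Y  ok
              [data]
                &{retry,err} | ⊕{retry,err}  ok same labels
                  [retry]
                    !Bool | ?Bool  ok
                      end | end  ok
                  [err]
                    ?Str | !Str  ok
                      Y | Y  ok
              [err]
                ⊕{err,done,stop} | &{err,done,stop}  ok same labels
                  [err]
                    &{data,done} | ⊕{data,done}  ok same labels
                      [data]
                        end | end  ok
                      [done]
                        Y | Y  ok
                  [done]
                    ⊕{ok,data} | &{ok,data}  ok same labels
                      [ok]
                        end | end  ok
                      [data]
                        Y | Y  ok
                  [stop]
                    ⊕{ack,retry} | &{ack,retry}  ok same labels
                      [ack]
                        Y | Y  ok
                      [retry]
                        end | end  ok
          [ack]
            ?Bool | !Bool  ok
              ?Bool | !Bool  ok
                ⊕{err,done} | &{err,done}  ok same labels
                  [err]
                    end | end  ok
                  [done]
                    Y | Y  ok

YES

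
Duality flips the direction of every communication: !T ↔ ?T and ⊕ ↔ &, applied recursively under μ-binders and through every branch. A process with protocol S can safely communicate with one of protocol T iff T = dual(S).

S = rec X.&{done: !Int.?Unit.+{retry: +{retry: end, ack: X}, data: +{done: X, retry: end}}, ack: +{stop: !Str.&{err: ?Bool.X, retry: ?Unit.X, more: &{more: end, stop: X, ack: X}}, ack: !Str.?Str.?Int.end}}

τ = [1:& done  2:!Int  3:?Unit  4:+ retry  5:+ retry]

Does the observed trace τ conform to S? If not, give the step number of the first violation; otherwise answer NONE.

NONE

[1] & done  ok  cont: !Int.?Unit.+{retry: +{retry: end, ack: rec X.…}, data: +{done: rec X.…, retry: end}}
[2] !Int  ok  cont: ?Unit.+{retry: +{retry: end, ack: rec X.…}, data: +{done: rec X.…, retry: end}}
[3] ?Unit  ok  cont: +{retry: +{retry: end, ack: rec X.…}, data: +{done: rec X.…, retry: end}}
[4] + retry  ok  cont: +{retry: end, ack: rec X.…}
[5] + retry  ok  cont: end
all 5 steps conform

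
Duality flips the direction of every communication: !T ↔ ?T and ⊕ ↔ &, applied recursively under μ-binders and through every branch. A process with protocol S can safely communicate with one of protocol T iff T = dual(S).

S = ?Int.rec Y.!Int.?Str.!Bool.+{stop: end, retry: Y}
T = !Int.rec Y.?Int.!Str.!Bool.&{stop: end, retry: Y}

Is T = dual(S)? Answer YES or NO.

NO

?Int | !Int  match
  rec Y | rec Y  match (μ self-dual)
    !Int | ?Int  match
      ?Str | !Str  match
        !Bool | !Bool  ✗ same direction on both sides — not dual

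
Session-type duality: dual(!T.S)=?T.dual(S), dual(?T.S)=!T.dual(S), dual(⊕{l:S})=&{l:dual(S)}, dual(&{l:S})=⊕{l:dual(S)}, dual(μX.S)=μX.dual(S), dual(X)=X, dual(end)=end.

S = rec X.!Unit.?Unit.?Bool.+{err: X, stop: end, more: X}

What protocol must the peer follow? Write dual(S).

rec X.?Unit.!Unit.!Bool.&{err: X, stop: end, more: X}

rec X ↦ rec X  (μ self-dual)
  !Unit ↦ ?Unit
    ?Unit ↦ !Unit
      ?Bool ↦ !Bool
        +{err,stop,more} ↦ &{err,stop,more}  (select→offer)
          case err:
            X ↦ X
          case stop:
            end ↦ end
          case more:
            X ↦ X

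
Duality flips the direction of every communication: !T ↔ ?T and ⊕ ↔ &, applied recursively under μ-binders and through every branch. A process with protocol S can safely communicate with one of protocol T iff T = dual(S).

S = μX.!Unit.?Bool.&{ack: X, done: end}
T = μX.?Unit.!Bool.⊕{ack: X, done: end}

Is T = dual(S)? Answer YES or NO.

YES

μX ‖ μX  ✓ (rec unchanged)
  !Unit ‖ ?Unit  ✓
    ?Bool ‖ !Bool  ✓
      &{ack,done} ‖ ⊕{ack,done}  ✓ labels match
        • ack:
          X ‖ X  ✓
        • done:
          end ‖ end  ✓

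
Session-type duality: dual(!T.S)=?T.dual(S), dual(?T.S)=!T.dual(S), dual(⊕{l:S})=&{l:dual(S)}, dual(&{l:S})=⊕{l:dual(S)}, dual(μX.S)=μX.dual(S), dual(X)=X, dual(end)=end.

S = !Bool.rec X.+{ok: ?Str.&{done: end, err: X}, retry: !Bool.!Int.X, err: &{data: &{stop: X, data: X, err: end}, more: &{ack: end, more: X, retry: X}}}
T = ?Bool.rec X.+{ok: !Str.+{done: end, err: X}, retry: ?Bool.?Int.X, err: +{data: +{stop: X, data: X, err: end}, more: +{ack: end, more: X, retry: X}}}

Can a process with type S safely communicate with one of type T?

!Bool vs ?Bool  ✓
  rec X vs rec X  ✓ (μ self-dual)
    +{ok,retry,err} vs +{ok,retry,err}  ✗ choice polarity not flipped — not dual

NO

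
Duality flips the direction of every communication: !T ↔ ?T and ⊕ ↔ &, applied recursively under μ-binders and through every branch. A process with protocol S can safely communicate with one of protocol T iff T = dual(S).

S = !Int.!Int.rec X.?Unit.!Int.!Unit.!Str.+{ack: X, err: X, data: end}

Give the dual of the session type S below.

!Int = ?Int
  !Int = ?Int
    rec X = rec X  (binder kept)
      ?Unit = !Unit
        !Int = ?Int
          !Unit = ?Unit
            !Str = ?Str
              +{ack,err,data} = &{ack,err,data}  (⊕→&)
                [ack]
                  X ↦ X
                [err]
                  X ↦ X
                [data]
                  end ↦ end

?Int.?Int.rec X.!Unit.?Int.?Unit.?Str.&{ack: X, err: X, data: end}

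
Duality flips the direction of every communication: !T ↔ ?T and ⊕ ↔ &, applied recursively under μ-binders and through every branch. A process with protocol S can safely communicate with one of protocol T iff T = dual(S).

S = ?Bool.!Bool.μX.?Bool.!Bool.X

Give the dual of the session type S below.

!Bool.?Bool.μX.!Bool.?Bool.X

?Bool ↦ !Bool
  !Bool ↦ ?Bool
    μX ↦ μX  (rec unchanged)
      ?Bool ↦ !Bool
        !Bool ↦ ?Bool
          X self-dual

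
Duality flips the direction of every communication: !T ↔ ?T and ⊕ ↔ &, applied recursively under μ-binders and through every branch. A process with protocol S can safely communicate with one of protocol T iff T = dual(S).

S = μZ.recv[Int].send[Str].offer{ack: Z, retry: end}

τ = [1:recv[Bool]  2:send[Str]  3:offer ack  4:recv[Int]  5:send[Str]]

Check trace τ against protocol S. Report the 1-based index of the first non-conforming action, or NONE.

@1 got recv[Bool], protocol expects recv[Int]  ✗

1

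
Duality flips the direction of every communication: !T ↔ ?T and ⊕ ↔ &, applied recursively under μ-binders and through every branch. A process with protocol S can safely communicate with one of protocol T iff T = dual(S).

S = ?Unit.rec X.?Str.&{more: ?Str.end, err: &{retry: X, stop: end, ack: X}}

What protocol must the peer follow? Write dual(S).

?Unit = !Unit
  rec X = rec X  (μ self-dual)
    ?Str = !Str
      &{more,err} = +{more,err}  (external→internal)
        • more:
          ?Str = !Str
            end self-dual
        • err:
          &{retry,stop,ack} = +{retry,stop,ack}  (external→internal)
            • retry:
              X self-dual
            • stop:
              end self-dual
            • ack:
              X self-dual

!Unit.rec X.!Str.+{more: !Str.end, err: +{retry: X, stop: end, ack: X}}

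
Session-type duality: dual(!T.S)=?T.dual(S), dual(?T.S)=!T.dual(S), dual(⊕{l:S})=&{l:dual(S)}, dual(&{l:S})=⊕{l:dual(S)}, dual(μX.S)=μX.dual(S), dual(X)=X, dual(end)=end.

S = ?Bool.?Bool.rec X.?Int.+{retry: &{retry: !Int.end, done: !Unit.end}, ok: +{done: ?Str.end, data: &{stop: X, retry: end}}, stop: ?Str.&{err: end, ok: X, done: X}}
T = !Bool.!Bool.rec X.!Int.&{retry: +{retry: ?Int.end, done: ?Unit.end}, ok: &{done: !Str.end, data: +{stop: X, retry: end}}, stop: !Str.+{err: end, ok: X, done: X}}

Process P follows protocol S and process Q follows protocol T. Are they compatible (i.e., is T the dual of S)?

?Bool | !Bool  match
  ?Bool | !Bool  match
    rec X | rec X  match (binder kept)
      ?Int | !Int  match
        +{retry,ok,stop} | &{retry,ok,stop}  match label sets agree
          [retry]
            &{retry,done} | +{retry,done}  match label sets agree
              [retry]
                !Int | ?Int  match
                  end | end  match
              [done]
                !Unit | ?Unit  match
                  end | end  match
          [ok]
            +{done,data} | &{done,data}  match label sets agree
              [done]
                ?Str | !Str  match
                  end | end  match
              [data]
                &{stop,retry} | +{stop,retry}  match label sets agree
                  [stop]
                    X | X  match
                  [retry]
                    end | end  match
          [stop]
            ?Str | !Str  match
              &{err,ok,done} | +{err,ok,done}  match label sets agree
                [err]
                  end | end  match
                [ok]
                  X | X  match
                [done]
                  X | X  match

YES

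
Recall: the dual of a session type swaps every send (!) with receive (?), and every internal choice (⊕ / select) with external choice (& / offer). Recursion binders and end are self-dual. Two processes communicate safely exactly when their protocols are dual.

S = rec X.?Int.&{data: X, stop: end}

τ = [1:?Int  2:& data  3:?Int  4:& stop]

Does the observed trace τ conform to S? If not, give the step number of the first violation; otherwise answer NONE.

NONE

[1] ?Int  match  now at &{data: rec X.…, stop: end}
[2] & data  match  now at rec X.…
[3] ?Int  match  now at &{data: rec X.…, stop: end}
[4] & stop  match  now at end
trace exhausted — no violation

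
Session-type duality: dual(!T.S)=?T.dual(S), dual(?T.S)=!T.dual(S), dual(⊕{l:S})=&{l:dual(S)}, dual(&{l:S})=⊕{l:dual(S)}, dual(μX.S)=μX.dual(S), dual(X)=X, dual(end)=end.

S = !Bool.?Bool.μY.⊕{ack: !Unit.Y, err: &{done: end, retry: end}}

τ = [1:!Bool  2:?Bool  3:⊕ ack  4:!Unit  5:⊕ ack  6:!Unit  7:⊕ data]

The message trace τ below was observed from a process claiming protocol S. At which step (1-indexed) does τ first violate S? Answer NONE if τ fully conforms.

step 1: !Bool  ✓  cont: ?Bool.μY.…
step 2: ?Bool  ✓  cont: μY.…
step 3: ⊕ ack  ✓  cont: !Unit.μY.…
step 4: !Unit  ✓  cont: μY.…
step 5: ⊕ ack  ✓  cont: !Unit.μY.…
step 6: !Unit  ✓  cont: μY.…
step 7: got ⊕ data, protocol expects ⊕ ack or ⊕ err  ✗

7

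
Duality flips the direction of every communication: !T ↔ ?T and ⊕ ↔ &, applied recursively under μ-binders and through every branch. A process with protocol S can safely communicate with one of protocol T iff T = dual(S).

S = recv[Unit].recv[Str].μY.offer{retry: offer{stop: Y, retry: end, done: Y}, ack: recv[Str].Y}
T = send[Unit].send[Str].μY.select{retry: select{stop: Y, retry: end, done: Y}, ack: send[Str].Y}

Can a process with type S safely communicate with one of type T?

YES

recv[Unit] vs send[Unit]  match
  recv[Str] vs send[Str]  match
    μY vs μY  match (rec unchanged)
      offer{retry,ack} vs select{retry,ack}  match labels match
        case retry:
          offer{stop,retry,done} vs select{stop,retry,done}  match labels match
            case stop:
              Y vs Y  match
            case retry:
              end vs end  match
            case done:
              Y vs Y  match
        case ack:
          recv[Str] vs send[Str]  match
            Y vs Y  match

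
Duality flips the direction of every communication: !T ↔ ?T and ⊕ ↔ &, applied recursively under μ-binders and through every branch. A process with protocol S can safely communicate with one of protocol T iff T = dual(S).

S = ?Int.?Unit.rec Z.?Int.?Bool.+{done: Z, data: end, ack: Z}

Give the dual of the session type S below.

?Int ↦ !Int
  ?Unit ↦ !Unit
    rec Z ↦ rec Z  (rec unchanged)
      ?Int ↦ !Int
        ?Bool ↦ !Bool
          +{done,data,ack} ↦ &{done,data,ack}  (internal→external)
            [done]
              Z self-dual
            [data]
              end self-dual
            [ack]
              Z self-dual

!Int.!Unit.rec Z.!Int.!Bool.&{done: Z, data: end, ack: Z}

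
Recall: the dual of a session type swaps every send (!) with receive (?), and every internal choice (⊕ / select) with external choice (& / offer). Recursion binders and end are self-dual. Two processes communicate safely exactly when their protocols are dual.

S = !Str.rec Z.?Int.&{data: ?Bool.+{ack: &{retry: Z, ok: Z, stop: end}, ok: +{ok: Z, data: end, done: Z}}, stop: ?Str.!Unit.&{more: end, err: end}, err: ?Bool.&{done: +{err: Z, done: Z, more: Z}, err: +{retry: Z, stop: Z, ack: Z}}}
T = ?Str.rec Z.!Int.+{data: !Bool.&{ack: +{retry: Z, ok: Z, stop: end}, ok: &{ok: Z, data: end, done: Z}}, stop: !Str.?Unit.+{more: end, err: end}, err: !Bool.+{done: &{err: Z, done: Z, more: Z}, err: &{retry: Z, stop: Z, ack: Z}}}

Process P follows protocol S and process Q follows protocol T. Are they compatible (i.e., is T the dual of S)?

!Str ‖ ?Str  ok
  rec Z ‖ rec Z  ok (μ self-dual)
    ?Int ‖ !Int  ok
      &{data,stop,err} ‖ +{data,stop,err}  ok label sets agree
        [data]
          ?Bool ‖ !Bool  ok
            +{ack,ok} ‖ &{ack,ok}  ok label sets agree
              [ack]
                &{retry,ok,stop} ‖ +{retry,ok,stop}  ok label sets agree
                  [retry]
                    Z ‖ Z  ok
                  [ok]
                    Z ‖ Z  ok
                  [stop]
                    end ‖ end  ok
              [ok]
                +{ok,data,done} ‖ &{ok,data,done}  ok label sets agree
                  [ok]
                    Z ‖ Z  ok
                  [data]
                    end ‖ end  ok
                  [done]
                    Z ‖ Z  ok
        [stop]
          ?Str ‖ !Str  ok
            !Unit ‖ ?Unit  ok
              &{more,err} ‖ +{more,err}  ok label sets agree
                [more]
                  end ‖ end  ok
                [err]
                  end ‖ end  ok
        [err]
          ?Bool ‖ !Bool  ok
            &{done,err} ‖ +{done,err}  ok label sets agree
              [done]
                +{err,done,more} ‖ &{err,done,more}  ok label sets agree
                  [err]
                    Z ‖ Z  ok
                  [done]
                    Z ‖ Z  ok
                  [more]
                    Z ‖ Z  ok
              [err]
                +{retry,stop,ack} ‖ &{retry,stop,ack}  ok label sets agree
                  [retry]
                    Z ‖ Z  ok
                  [stop]
                    Z ‖ Z  ok
                  [ack]
                    Z ‖ Z  ok

YES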